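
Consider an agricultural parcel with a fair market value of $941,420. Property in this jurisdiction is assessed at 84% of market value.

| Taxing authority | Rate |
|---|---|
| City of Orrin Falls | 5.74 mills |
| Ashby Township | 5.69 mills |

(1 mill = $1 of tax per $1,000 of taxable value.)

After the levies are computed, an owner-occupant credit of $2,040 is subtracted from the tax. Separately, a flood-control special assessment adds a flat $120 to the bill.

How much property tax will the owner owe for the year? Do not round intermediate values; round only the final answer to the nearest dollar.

$7,119

Assessed value = $941,420 × 0.84 = $790,792.8
City of Orrin Falls: $790,792.8 × 0.00574 = $4,539.150672
Ashby Township: $790,792.8 × 0.00569 = $4,499.611032
Levies subtotal = $9,038.761704
After credit = $9,038.761704 − $2,040 = $6,998.761704
Total = $6,998.761704 + $120 = $7,118.761704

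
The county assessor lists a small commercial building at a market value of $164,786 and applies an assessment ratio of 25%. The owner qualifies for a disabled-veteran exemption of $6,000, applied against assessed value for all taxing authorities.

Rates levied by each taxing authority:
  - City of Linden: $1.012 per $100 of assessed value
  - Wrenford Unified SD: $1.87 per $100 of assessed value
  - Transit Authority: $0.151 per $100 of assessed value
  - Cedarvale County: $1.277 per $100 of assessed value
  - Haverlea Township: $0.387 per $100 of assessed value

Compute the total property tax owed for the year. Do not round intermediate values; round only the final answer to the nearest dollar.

Assessed value = $164,786 × 0.25 = $41,196.5
Taxable value = $41,196.5 − $6,000 = $35,196.5
City of Linden: $35,196.5 × 0.01012 = $356.18858
Wrenford Unified SD: $35,196.5 × 0.0187 = $658.17455
Transit Authority: $35,196.5 × 0.00151 = $53.146715
Cedarvale County: $35,196.5 × 0.01277 = $449.459305
Haverlea Township: $35,196.5 × 0.00387 = $136.210455
Total = $356.18858 + $658.17455 + $53.146715 + $449.459305 + $136.210455 = $1,653.179605

$1,653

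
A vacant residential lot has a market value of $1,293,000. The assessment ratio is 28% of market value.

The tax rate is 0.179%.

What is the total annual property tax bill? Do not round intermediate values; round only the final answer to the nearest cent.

$648.05

Assessed value = $1,293,000 × 0.28 = $362,040
Tax = $362,040 × 0.00179 = $648.0516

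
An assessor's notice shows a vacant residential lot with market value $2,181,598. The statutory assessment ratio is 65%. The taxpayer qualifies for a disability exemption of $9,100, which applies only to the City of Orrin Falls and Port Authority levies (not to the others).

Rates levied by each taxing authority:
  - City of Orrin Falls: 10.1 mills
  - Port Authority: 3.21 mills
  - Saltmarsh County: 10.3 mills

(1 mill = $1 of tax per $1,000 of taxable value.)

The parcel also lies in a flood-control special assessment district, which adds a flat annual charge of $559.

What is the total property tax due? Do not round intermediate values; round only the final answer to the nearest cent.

$33,917.77

Assessed value = $2,181,598 × 0.65 = $1,418,038.7
City of Orrin Falls: ($1,418,038.7 − $9,100) × 0.0101 = $1,408,938.7 × 0.0101 = $14,230.28087
Port Authority: ($1,418,038.7 − $9,100) × 0.00321 = $1,408,938.7 × 0.00321 = $4,522.693227
Saltmarsh County: $1,418,038.7 × 0.0103 = $14,605.79861
Levies subtotal = $33,358.772707
Total = $33,358.772707 + $559 = $33,917.772707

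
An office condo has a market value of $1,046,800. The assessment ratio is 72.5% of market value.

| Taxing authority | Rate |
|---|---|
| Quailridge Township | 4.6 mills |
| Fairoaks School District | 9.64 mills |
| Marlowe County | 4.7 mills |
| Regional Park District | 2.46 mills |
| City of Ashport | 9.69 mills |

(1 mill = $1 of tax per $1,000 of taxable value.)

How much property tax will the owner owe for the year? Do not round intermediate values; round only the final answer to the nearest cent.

Assessed value = $1,046,800 × 0.725 = $758,930
Quailridge Township: $758,930 × 0.0046 = $3,491.078
Fairoaks School District: $758,930 × 0.00964 = $7,316.0852
Marlowe County: $758,930 × 0.0047 = $3,566.971
Regional Park District: $758,930 × 0.00246 = $1,866.9678
City of Ashport: $758,930 × 0.00969 = $7,354.0317
Total = $3,491.078 + $7,316.0852 + $3,566.971 + $1,866.9678 + $7,354.0317 = $23,595.1337

$23,595.13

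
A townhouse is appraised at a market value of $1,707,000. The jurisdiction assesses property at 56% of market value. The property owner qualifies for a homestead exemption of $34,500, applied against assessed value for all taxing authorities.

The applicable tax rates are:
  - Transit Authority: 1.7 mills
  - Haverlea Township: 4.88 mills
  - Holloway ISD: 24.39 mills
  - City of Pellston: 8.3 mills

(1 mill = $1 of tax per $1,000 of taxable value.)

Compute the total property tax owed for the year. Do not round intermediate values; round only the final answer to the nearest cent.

$36,184.16

Assessed value = $1,707,000 × 0.56 = $955,920
Taxable value = $955,920 − $34,500 = $921,420
Transit Authority: $921,420 × 0.0017 = $1,566.414
Haverlea Township: $921,420 × 0.00488 = $4,496.5296
Holloway ISD: $921,420 × 0.02439 = $22,473.4338
City of Pellston: $921,420 × 0.0083 = $7,647.786
Total = $1,566.414 + $4,496.5296 + $22,473.4338 + $7,647.786 = $36,184.1634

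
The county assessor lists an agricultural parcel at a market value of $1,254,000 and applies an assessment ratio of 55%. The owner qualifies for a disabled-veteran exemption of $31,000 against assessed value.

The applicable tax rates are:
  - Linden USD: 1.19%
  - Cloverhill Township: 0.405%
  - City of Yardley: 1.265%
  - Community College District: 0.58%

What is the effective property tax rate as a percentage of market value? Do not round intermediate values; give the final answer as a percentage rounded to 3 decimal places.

1.807%

Assessed value = $1,254,000 × 0.55 = $689,700
Taxable value = $689,700 − $31,000 = $658,700
Linden USD: $658,700 × 0.0119 = $7,838.53
Cloverhill Township: $658,700 × 0.00405 = $2,667.735
City of Yardley: $658,700 × 0.01265 = $8,332.555
Community College District: $658,700 × 0.0058 = $3,820.46
Total tax = $22,659.28
Effective rate = $22,659.28 ÷ $1,254,000 = 1.807% of market value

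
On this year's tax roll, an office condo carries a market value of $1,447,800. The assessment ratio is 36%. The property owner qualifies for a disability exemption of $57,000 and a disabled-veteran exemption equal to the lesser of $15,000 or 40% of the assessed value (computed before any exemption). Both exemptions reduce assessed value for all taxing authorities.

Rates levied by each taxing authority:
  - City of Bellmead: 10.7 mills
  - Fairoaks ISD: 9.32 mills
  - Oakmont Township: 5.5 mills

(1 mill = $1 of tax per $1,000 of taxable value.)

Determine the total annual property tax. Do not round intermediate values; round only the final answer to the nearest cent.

Assessed value = $1,447,800 × 0.36 = $521,208
Disabled-veteran exemption = min($15,000, 40% × $521,208) = min($15,000, $208,483.2) = $15,000 (dollar cap binds)
Taxable value = $521,208 − $57,000 − $15,000 = $449,208
City of Bellmead: $449,208 × 0.0107 = $4,806.5256
Fairoaks ISD: $449,208 × 0.00932 = $4,186.61856
Oakmont Township: $449,208 × 0.0055 = $2,470.644
Total = $11,463.78816

$11,463.79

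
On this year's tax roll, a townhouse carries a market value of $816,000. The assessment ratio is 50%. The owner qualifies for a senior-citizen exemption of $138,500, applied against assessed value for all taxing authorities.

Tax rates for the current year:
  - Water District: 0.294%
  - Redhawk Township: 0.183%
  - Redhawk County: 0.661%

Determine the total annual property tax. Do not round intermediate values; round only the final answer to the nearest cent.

$3,066.91

Assessed value = $816,000 × 0.5 = $408,000
Taxable value = $408,000 − $138,500 = $269,500
Water District: $269,500 × 0.00294 = $792.33
Redhawk Township: $269,500 × 0.00183 = $493.185
Redhawk County: $269,500 × 0.00661 = $1,781.395
Total = $792.33 + $493.185 + $1,781.395 = $3,066.91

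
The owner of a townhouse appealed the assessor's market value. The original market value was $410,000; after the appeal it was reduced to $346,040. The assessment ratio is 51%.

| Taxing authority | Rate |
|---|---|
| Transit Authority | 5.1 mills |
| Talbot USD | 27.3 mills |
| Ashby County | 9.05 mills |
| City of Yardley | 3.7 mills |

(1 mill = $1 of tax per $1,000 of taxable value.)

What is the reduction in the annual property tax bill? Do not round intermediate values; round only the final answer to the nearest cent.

Old assessed value = $410,000 × 0.51 = $209,100
New assessed value = $346,040 × 0.51 = $176,480.4
Combined rate = 0.0051 + 0.0273 + 0.00905 + 0.0037 = 0.04515
Old tax = $209,100 × 0.04515 = $9,440.865
New tax = $176,480.4 × 0.04515 = $7,968.09006
Reduction = $9,440.865 − $7,968.09006 = $1,472.77494

$1,472.77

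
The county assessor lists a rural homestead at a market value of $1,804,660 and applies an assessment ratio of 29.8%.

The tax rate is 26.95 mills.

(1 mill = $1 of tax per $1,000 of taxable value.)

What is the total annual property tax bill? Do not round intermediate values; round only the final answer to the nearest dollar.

$14,493

Assessed value = $1,804,660 × 0.298 = $537,788.68
Tax = $537,788.68 × 0.02695 = $14,493.404926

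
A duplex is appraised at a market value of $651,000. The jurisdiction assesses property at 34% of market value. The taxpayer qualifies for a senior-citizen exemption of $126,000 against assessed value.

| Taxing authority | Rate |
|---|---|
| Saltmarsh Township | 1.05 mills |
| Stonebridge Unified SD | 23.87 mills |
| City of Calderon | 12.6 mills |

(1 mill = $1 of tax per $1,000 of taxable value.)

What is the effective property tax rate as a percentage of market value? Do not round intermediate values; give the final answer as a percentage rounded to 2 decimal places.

0.55%

Assessed value = $651,000 × 0.34 = $221,340
Taxable value = $221,340 − $126,000 = $95,340
Saltmarsh Township: $95,340 × 0.00105 = $100.107
Stonebridge Unified SD: $95,340 × 0.02387 = $2,275.7658
City of Calderon: $95,340 × 0.0126 = $1,201.284
Total tax = $3,577.1568
Effective rate = $3,577.1568 ÷ $651,000 = 0.55% of market value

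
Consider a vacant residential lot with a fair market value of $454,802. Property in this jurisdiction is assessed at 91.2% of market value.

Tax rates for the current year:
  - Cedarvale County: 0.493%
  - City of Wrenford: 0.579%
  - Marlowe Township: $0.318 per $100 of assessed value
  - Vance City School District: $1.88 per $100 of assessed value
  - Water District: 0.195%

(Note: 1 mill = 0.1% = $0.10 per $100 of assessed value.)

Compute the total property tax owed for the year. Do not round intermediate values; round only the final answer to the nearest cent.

$14,372.11

Assessed value = $454,802 × 0.912 = $414,779.424
Cedarvale County: $414,779.424 × 0.00493 = $2,044.86256032
City of Wrenford: $414,779.424 × 0.00579 = $2,401.57286496
Marlowe Township: $414,779.424 × 0.00318 = $1,318.99856832
Vance City School District: $414,779.424 × 0.0188 = $7,797.8531712
Water District: $414,779.424 × 0.00195 = $808.8198768
Total = $14,372.1070416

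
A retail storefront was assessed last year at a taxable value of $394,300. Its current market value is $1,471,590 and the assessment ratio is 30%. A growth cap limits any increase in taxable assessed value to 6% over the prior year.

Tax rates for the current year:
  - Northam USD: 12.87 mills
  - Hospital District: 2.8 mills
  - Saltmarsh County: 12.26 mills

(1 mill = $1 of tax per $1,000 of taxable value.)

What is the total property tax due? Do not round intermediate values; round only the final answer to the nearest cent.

Uncapped assessed value = $1,471,590 × 0.3 = $441,477
Cap limit = $394,300 × 1.06 = $417,958
Taxable assessed value = min($441,477, $417,958) = $417,958 (cap binds)
Northam USD: $417,958 × 0.01287 = $5,379.11946
Hospital District: $417,958 × 0.0028 = $1,170.2824
Saltmarsh County: $417,958 × 0.01226 = $5,124.16508
Total = $11,673.56694

$11,673.57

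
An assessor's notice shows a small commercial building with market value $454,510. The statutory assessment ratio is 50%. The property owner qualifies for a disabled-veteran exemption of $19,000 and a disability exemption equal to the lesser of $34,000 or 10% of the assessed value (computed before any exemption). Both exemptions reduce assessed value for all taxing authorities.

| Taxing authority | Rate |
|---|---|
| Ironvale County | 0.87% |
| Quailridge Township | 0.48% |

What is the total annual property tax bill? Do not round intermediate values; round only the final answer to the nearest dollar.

$2,505

Assessed value = $454,510 × 0.5 = $227,255
Disability exemption = min($34,000, 10% × $227,255) = min($34,000, $22,725.5) = $22,725.5 (percentage binds)
Taxable value = $227,255 − $19,000 − $22,725.5 = $185,529.5
Ironvale County: $185,529.5 × 0.0087 = $1,614.10665
Quailridge Township: $185,529.5 × 0.0048 = $890.5416
Total = $2,504.64825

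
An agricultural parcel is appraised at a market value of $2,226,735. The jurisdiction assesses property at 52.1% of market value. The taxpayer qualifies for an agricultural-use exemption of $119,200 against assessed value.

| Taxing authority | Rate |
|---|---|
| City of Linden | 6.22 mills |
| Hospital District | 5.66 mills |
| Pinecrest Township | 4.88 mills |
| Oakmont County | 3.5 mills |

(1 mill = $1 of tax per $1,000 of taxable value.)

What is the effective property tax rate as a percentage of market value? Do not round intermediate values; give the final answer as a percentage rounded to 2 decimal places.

Assessed value = $2,226,735 × 0.521 = $1,160,128.935
Taxable value = $1,160,128.935 − $119,200 = $1,040,928.935
City of Linden: $1,040,928.935 × 0.00622 = $6,474.5779757
Hospital District: $1,040,928.935 × 0.00566 = $5,891.6577721
Pinecrest Township: $1,040,928.935 × 0.00488 = $5,079.7332028
Oakmont County: $1,040,928.935 × 0.0035 = $3,643.2512725
Total tax = $21,089.2202231
Effective rate = $21,089.2202231 ÷ $2,226,735 = 0.95% of market value

0.95%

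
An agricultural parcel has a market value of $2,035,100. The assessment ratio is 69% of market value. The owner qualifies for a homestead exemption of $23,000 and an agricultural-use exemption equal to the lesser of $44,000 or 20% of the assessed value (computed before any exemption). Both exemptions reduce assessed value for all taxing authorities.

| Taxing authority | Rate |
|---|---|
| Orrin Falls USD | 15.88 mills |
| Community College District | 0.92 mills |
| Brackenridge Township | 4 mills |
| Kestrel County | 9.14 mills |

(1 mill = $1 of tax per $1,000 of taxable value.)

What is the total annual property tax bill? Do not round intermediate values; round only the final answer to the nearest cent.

$40,036.34

Assessed value = $2,035,100 × 0.69 = $1,404,219
Agricultural-use exemption = min($44,000, 20% × $1,404,219) = min($44,000, $280,843.8) = $44,000 (dollar cap binds)
Taxable value = $1,404,219 − $23,000 − $44,000 = $1,337,219
Orrin Falls USD: $1,337,219 × 0.01588 = $21,235.03772
Community College District: $1,337,219 × 0.00092 = $1,230.24148
Brackenridge Township: $1,337,219 × 0.004 = $5,348.876
Kestrel County: $1,337,219 × 0.00914 = $12,222.18166
Total = $40,036.33686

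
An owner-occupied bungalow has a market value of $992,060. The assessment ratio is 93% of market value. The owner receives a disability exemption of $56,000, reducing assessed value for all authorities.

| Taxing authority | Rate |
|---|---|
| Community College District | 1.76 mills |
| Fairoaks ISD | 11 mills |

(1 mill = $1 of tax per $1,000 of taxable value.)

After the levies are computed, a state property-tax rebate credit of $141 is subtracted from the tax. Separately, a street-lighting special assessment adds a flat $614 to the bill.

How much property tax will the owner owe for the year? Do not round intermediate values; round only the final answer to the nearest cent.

Assessed value = $992,060 × 0.93 = $922,615.8
Taxable value = $922,615.8 − $56,000 = $866,615.8
Community College District: $866,615.8 × 0.00176 = $1,525.243808
Fairoaks ISD: $866,615.8 × 0.011 = $9,532.7738
Levies subtotal = $11,058.017608
After credit = $11,058.017608 − $141 = $10,917.017608
Total = $10,917.017608 + $614 = $11,531.017608

$11,531.02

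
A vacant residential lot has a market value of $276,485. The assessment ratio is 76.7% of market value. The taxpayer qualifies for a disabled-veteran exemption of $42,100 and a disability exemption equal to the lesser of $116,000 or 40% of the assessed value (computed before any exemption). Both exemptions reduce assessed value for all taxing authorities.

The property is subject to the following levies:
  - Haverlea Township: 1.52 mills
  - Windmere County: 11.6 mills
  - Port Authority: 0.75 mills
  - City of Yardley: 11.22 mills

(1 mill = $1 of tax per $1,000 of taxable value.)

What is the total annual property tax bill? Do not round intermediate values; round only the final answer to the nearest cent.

$2,136.12

Assessed value = $276,485 × 0.767 = $212,063.995
Disability exemption = min($116,000, 40% × $212,063.995) = min($116,000, $84,825.598) = $84,825.598 (percentage binds)
Taxable value = $212,063.995 − $42,100 − $84,825.598 = $85,138.397
Haverlea Township: $85,138.397 × 0.00152 = $129.41036344
Windmere County: $85,138.397 × 0.0116 = $987.6054052
Port Authority: $85,138.397 × 0.00075 = $63.85379775
City of Yardley: $85,138.397 × 0.01122 = $955.25281434
Total = $2,136.12238073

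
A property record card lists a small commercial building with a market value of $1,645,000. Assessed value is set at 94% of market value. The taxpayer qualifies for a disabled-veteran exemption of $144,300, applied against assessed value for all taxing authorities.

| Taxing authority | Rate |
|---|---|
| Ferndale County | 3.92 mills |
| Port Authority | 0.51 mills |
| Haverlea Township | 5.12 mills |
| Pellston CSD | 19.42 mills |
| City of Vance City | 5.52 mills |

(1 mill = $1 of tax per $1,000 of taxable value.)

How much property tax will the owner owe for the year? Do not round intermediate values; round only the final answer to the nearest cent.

$48,354.98

Assessed value = $1,645,000 × 0.94 = $1,546,300
Taxable value = $1,546,300 − $144,300 = $1,402,000
Ferndale County: $1,402,000 × 0.00392 = $5,495.84
Port Authority: $1,402,000 × 0.00051 = $715.02
Haverlea Township: $1,402,000 × 0.00512 = $7,178.24
Pellston CSD: $1,402,000 × 0.01942 = $27,226.84
City of Vance City: $1,402,000 × 0.00552 = $7,739.04
Total = $5,495.84 + $715.02 + $7,178.24 + $27,226.84 + $7,739.04 = $48,354.98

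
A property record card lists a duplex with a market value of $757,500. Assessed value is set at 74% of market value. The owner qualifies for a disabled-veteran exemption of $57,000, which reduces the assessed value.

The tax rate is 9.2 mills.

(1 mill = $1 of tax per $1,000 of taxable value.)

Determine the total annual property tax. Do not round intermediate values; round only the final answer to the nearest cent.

$4,632.66

Assessed value = $757,500 × 0.74 = $560,550
Taxable value = $560,550 − $57,000 = $503,550
Tax = $503,550 × 0.0092 = $4,632.66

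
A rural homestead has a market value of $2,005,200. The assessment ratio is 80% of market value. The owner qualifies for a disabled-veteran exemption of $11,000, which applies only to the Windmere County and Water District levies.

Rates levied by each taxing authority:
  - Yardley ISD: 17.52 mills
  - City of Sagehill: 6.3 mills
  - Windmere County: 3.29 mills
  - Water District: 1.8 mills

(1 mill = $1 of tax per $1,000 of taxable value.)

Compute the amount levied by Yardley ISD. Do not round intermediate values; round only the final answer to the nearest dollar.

$28,105

Assessed value = $2,005,200 × 0.8 = $1,604,160
Yardley ISD taxable value = $1,604,160 (exemption does not apply)
Yardley ISD levy = $1,604,160 × 0.01752 = $28,104.8832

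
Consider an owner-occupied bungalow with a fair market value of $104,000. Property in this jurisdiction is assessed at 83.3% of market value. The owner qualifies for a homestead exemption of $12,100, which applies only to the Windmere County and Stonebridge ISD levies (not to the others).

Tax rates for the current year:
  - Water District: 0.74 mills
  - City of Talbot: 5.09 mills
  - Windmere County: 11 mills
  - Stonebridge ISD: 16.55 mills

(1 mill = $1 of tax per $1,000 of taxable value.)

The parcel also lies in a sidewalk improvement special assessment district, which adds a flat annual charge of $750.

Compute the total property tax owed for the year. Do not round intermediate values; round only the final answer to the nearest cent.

Assessed value = $104,000 × 0.833 = $86,632
Water District: $86,632 × 0.00074 = $64.10768
City of Talbot: $86,632 × 0.00509 = $440.95688
Windmere County: ($86,632 − $12,100) × 0.011 = $74,532 × 0.011 = $819.852
Stonebridge ISD: ($86,632 − $12,100) × 0.01655 = $74,532 × 0.01655 = $1,233.5046
Levies subtotal = $2,558.42116
Total = $2,558.42116 + $750 = $3,308.42116

$3,308.42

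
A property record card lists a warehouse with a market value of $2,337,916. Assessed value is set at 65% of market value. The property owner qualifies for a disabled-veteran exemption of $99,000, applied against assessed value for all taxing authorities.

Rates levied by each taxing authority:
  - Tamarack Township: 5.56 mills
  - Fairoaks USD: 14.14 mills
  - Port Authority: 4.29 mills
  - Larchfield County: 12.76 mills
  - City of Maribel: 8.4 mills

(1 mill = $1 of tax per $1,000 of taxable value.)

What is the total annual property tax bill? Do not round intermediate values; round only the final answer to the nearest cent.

$64,142.14

Assessed value = $2,337,916 × 0.65 = $1,519,645.4
Taxable value = $1,519,645.4 − $99,000 = $1,420,645.4
Tamarack Township: $1,420,645.4 × 0.00556 = $7,898.788424
Fairoaks USD: $1,420,645.4 × 0.01414 = $20,087.925956
Port Authority: $1,420,645.4 × 0.00429 = $6,094.568766
Larchfield County: $1,420,645.4 × 0.01276 = $18,127.435304
City of Maribel: $1,420,645.4 × 0.0084 = $11,933.42136
Total = $7,898.788424 + $20,087.925956 + $6,094.568766 + $18,127.435304 + $11,933.42136 = $64,142.13981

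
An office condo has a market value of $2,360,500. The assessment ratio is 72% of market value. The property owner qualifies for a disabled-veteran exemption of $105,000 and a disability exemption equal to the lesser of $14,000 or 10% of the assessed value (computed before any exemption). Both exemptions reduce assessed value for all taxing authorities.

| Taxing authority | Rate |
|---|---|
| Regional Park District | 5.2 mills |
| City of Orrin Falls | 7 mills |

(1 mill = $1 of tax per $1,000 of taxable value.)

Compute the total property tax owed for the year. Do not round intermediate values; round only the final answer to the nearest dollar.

Assessed value = $2,360,500 × 0.72 = $1,699,560
Disability exemption = min($14,000, 10% × $1,699,560) = min($14,000, $169,956) = $14,000 (dollar cap binds)
Taxable value = $1,699,560 − $105,000 − $14,000 = $1,580,560
Regional Park District: $1,580,560 × 0.0052 = $8,218.912
City of Orrin Falls: $1,580,560 × 0.007 = $11,063.92
Total = $19,282.832

$19,283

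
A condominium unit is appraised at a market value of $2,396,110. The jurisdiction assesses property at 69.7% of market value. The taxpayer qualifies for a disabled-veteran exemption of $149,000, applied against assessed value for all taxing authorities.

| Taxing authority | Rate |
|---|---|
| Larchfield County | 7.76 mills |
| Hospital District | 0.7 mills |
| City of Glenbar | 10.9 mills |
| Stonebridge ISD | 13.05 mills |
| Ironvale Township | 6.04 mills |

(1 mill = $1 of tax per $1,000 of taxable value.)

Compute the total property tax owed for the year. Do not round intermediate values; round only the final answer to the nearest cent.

Assessed value = $2,396,110 × 0.697 = $1,670,088.67
Taxable value = $1,670,088.67 − $149,000 = $1,521,088.67
Larchfield County: $1,521,088.67 × 0.00776 = $11,803.6480792
Hospital District: $1,521,088.67 × 0.0007 = $1,064.762069
City of Glenbar: $1,521,088.67 × 0.0109 = $16,579.866503
Stonebridge ISD: $1,521,088.67 × 0.01305 = $19,850.2071435
Ironvale Township: $1,521,088.67 × 0.00604 = $9,187.3755668
Total = $11,803.6480792 + $1,064.762069 + $16,579.866503 + $19,850.2071435 + $9,187.3755668 = $58,485.8593615

$58,485.86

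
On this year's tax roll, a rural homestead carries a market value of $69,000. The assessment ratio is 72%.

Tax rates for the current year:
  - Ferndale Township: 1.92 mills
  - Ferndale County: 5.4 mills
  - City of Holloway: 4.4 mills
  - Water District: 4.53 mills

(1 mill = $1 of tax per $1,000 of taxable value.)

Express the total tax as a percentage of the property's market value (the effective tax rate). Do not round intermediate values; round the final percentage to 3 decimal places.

1.170%

Assessed value = $69,000 × 0.72 = $49,680
Ferndale Township: $49,680 × 0.00192 = $95.3856
Ferndale County: $49,680 × 0.0054 = $268.272
City of Holloway: $49,680 × 0.0044 = $218.592
Water District: $49,680 × 0.00453 = $225.0504
Total tax = $807.3
Effective rate = $807.3 ÷ $69,000 = 1.170% of market value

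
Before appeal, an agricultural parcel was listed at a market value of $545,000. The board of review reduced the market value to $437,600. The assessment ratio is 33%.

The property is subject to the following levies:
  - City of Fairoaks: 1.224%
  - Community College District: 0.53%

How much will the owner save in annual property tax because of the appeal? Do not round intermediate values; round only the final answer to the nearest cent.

Old assessed value = $545,000 × 0.33 = $179,850
New assessed value = $437,600 × 0.33 = $144,408
Combined rate = 0.01224 + 0.0053 = 0.01754
Old tax = $179,850 × 0.01754 = $3,154.569
New tax = $144,408 × 0.01754 = $2,532.91632
Reduction = $3,154.569 − $2,532.91632 = $621.65268

$621.65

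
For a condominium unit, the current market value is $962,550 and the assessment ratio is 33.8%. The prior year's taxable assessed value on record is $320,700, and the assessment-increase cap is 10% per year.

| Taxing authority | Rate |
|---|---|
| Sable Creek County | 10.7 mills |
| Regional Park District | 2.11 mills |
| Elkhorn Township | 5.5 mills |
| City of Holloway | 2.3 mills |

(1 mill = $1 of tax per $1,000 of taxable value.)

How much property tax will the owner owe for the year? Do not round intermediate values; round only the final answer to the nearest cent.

$6,705.30

Uncapped assessed value = $962,550 × 0.338 = $325,341.9
Cap limit = $320,700 × 1.1 = $352,770
Taxable assessed value = min($325,341.9, $352,770) = $325,341.9 (cap does not bind)
Sable Creek County: $325,341.9 × 0.0107 = $3,481.15833
Regional Park District: $325,341.9 × 0.00211 = $686.471409
Elkhorn Township: $325,341.9 × 0.0055 = $1,789.38045
City of Holloway: $325,341.9 × 0.0023 = $748.28637
Total = $6,705.296559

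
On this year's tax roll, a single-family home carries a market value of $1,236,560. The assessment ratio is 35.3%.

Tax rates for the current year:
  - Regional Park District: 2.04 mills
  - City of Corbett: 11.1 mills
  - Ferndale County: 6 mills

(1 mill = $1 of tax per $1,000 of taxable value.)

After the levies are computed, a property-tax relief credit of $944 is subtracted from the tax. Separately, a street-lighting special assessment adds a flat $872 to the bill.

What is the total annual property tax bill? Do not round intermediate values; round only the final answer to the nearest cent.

$8,282.72

Assessed value = $1,236,560 × 0.353 = $436,505.68
Regional Park District: $436,505.68 × 0.00204 = $890.4715872
City of Corbett: $436,505.68 × 0.0111 = $4,845.213048
Ferndale County: $436,505.68 × 0.006 = $2,619.03408
Levies subtotal = $8,354.7187152
After credit = $8,354.7187152 − $944 = $7,410.7187152
Total = $7,410.7187152 + $872 = $8,282.7187152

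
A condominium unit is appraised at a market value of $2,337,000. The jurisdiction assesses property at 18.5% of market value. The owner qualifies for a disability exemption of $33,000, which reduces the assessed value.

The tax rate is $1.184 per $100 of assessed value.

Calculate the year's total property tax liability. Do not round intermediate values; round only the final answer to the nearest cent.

Assessed value = $2,337,000 × 0.185 = $432,345
Taxable value = $432,345 − $33,000 = $399,345
Tax = $399,345 × 0.01184 = $4,728.2448

$4,728.24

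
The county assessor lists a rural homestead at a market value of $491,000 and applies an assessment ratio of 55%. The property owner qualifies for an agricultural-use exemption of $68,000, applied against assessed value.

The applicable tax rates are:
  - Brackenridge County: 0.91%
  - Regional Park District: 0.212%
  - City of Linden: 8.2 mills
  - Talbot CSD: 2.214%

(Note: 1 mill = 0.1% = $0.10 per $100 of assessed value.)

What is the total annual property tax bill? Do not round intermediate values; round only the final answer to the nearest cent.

Assessed value = $491,000 × 0.55 = $270,050
Taxable value = $270,050 − $68,000 = $202,050
Brackenridge County: $202,050 × 0.0091 = $1,838.655
Regional Park District: $202,050 × 0.00212 = $428.346
City of Linden: $202,050 × 0.0082 = $1,656.81
Talbot CSD: $202,050 × 0.02214 = $4,473.387
Total = $8,397.198

$8,397.20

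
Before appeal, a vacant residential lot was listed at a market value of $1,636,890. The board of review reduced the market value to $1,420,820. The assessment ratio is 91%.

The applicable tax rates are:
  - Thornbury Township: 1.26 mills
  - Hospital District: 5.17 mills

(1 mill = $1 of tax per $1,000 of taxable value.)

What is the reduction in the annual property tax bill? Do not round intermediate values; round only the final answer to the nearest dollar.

Old assessed value = $1,636,890 × 0.91 = $1,489,569.9
New assessed value = $1,420,820 × 0.91 = $1,292,946.2
Combined rate = 0.00126 + 0.00517 = 0.00643
Old tax = $1,489,569.9 × 0.00643 = $9,577.934457
New tax = $1,292,946.2 × 0.00643 = $8,313.644066
Reduction = $9,577.934457 − $8,313.644066 = $1,264.290391

$1,264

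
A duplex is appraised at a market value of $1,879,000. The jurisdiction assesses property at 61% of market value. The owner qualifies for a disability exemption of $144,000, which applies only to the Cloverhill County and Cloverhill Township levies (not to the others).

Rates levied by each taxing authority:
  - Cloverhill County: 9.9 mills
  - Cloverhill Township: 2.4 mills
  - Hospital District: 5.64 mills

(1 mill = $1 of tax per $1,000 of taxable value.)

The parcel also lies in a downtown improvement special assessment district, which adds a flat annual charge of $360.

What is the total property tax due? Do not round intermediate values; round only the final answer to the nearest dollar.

Assessed value = $1,879,000 × 0.61 = $1,146,190
Cloverhill County: ($1,146,190 − $144,000) × 0.0099 = $1,002,190 × 0.0099 = $9,921.681
Cloverhill Township: ($1,146,190 − $144,000) × 0.0024 = $1,002,190 × 0.0024 = $2,405.256
Hospital District: $1,146,190 × 0.00564 = $6,464.5116
Levies subtotal = $18,791.4486
Total = $18,791.4486 + $360 = $19,151.4486

$19,151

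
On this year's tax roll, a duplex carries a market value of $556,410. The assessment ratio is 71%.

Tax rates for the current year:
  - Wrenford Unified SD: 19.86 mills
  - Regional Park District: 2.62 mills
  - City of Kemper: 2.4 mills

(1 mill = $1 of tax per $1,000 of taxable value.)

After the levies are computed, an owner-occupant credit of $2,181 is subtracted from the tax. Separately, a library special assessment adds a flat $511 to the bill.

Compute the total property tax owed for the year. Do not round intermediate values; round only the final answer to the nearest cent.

$8,158.87

Assessed value = $556,410 × 0.71 = $395,051.1
Wrenford Unified SD: $395,051.1 × 0.01986 = $7,845.714846
Regional Park District: $395,051.1 × 0.00262 = $1,035.033882
City of Kemper: $395,051.1 × 0.0024 = $948.12264
Levies subtotal = $9,828.871368
After credit = $9,828.871368 − $2,181 = $7,647.871368
Total = $7,647.871368 + $511 = $8,158.871368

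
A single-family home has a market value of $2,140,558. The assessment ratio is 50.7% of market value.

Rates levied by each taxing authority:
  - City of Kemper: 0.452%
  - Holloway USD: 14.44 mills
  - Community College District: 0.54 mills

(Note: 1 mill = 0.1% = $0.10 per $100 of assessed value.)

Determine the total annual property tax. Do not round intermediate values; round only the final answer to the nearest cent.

Assessed value = $2,140,558 × 0.507 = $1,085,262.906
City of Kemper: $1,085,262.906 × 0.00452 = $4,905.38833512
Holloway USD: $1,085,262.906 × 0.01444 = $15,671.19636264
Community College District: $1,085,262.906 × 0.00054 = $586.04196924
Total = $21,162.626667

$21,162.63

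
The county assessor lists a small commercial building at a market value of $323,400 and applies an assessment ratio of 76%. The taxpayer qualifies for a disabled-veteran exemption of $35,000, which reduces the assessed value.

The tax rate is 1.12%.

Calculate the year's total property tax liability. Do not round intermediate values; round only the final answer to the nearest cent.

Assessed value = $323,400 × 0.76 = $245,784
Taxable value = $245,784 − $35,000 = $210,784
Tax = $210,784 × 0.0112 = $2,360.7808

$2,360.78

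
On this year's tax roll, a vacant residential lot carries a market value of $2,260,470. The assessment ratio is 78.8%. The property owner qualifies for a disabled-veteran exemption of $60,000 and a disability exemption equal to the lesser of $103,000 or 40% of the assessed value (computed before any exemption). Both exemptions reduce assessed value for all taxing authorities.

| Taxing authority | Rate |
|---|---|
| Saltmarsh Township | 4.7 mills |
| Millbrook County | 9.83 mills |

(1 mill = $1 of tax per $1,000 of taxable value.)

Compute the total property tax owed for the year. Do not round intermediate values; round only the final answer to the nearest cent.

$23,513.18

Assessed value = $2,260,470 × 0.788 = $1,781,250.36
Disability exemption = min($103,000, 40% × $1,781,250.36) = min($103,000, $712,500.144) = $103,000 (dollar cap binds)
Taxable value = $1,781,250.36 − $60,000 − $103,000 = $1,618,250.36
Saltmarsh Township: $1,618,250.36 × 0.0047 = $7,605.776692
Millbrook County: $1,618,250.36 × 0.00983 = $15,907.4010388
Total = $23,513.1777308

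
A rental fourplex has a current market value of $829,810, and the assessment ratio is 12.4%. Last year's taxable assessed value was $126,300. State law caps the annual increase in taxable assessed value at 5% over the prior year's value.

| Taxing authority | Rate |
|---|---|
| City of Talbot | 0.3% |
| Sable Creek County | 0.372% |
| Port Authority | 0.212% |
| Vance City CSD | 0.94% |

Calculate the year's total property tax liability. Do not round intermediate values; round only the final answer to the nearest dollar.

Uncapped assessed value = $829,810 × 0.124 = $102,896.44
Cap limit = $126,300 × 1.05 = $132,615
Taxable assessed value = min($102,896.44, $132,615) = $102,896.44 (cap does not bind)
City of Talbot: $102,896.44 × 0.003 = $308.68932
Sable Creek County: $102,896.44 × 0.00372 = $382.7747568
Port Authority: $102,896.44 × 0.00212 = $218.1404528
Vance City CSD: $102,896.44 × 0.0094 = $967.226536
Total = $1,876.8310656

$1,877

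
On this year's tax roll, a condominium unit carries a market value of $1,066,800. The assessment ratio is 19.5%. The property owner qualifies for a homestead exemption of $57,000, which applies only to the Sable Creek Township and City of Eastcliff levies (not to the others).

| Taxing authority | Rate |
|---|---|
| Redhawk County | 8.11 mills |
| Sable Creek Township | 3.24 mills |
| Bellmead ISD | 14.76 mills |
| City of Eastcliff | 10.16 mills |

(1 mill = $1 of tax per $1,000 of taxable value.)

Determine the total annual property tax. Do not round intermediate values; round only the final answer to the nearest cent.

Assessed value = $1,066,800 × 0.195 = $208,026
Redhawk County: $208,026 × 0.00811 = $1,687.09086
Sable Creek Township: ($208,026 − $57,000) × 0.00324 = $151,026 × 0.00324 = $489.32424
Bellmead ISD: $208,026 × 0.01476 = $3,070.46376
City of Eastcliff: ($208,026 − $57,000) × 0.01016 = $151,026 × 0.01016 = $1,534.42416
Total = $6,781.30302

$6,781.30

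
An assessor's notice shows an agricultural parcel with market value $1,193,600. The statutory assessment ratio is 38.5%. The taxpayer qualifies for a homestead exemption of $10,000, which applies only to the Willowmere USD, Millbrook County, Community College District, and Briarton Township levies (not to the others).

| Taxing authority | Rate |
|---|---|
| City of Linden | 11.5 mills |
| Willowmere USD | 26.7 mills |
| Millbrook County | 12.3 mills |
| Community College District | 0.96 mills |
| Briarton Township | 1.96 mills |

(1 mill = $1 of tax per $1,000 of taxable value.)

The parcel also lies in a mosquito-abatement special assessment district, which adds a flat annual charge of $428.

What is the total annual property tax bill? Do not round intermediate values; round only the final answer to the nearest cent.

$24,557.21

Assessed value = $1,193,600 × 0.385 = $459,536
City of Linden: $459,536 × 0.0115 = $5,284.664
Willowmere USD: ($459,536 − $10,000) × 0.0267 = $449,536 × 0.0267 = $12,002.6112
Millbrook County: ($459,536 − $10,000) × 0.0123 = $449,536 × 0.0123 = $5,529.2928
Community College District: ($459,536 − $10,000) × 0.00096 = $449,536 × 0.00096 = $431.55456
Briarton Township: ($459,536 − $10,000) × 0.00196 = $449,536 × 0.00196 = $881.09056
Levies subtotal = $24,129.21312
Total = $24,129.21312 + $428 = $24,557.21312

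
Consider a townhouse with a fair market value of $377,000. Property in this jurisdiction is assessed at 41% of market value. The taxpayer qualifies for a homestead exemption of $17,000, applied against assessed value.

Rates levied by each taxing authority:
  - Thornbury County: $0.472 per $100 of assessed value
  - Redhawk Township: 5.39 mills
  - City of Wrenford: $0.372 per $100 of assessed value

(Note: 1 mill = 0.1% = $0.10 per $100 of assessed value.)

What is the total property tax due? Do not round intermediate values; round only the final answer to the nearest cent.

Assessed value = $377,000 × 0.41 = $154,570
Taxable value = $154,570 − $17,000 = $137,570
Thornbury County: $137,570 × 0.00472 = $649.3304
Redhawk Township: $137,570 × 0.00539 = $741.5023
City of Wrenford: $137,570 × 0.00372 = $511.7604
Total = $1,902.5931

$1,902.59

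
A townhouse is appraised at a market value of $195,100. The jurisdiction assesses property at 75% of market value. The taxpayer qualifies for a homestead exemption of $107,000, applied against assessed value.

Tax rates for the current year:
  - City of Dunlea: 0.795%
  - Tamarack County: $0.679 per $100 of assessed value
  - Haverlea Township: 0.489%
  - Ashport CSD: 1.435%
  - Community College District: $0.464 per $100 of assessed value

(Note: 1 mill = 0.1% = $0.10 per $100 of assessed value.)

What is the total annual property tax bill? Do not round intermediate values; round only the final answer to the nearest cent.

$1,518.73

Assessed value = $195,100 × 0.75 = $146,325
Taxable value = $146,325 − $107,000 = $39,325
City of Dunlea: $39,325 × 0.00795 = $312.63375
Tamarack County: $39,325 × 0.00679 = $267.01675
Haverlea Township: $39,325 × 0.00489 = $192.29925
Ashport CSD: $39,325 × 0.01435 = $564.31375
Community College District: $39,325 × 0.00464 = $182.468
Total = $1,518.7315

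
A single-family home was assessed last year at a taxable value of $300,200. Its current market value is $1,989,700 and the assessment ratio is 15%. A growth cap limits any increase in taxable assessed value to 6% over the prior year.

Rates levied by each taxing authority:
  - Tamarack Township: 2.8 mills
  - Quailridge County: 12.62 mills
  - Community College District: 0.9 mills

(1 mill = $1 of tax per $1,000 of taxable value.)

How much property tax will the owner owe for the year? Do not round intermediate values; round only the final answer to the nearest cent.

Uncapped assessed value = $1,989,700 × 0.15 = $298,455
Cap limit = $300,200 × 1.06 = $318,212
Taxable assessed value = min($298,455, $318,212) = $298,455 (cap does not bind)
Tamarack Township: $298,455 × 0.0028 = $835.674
Quailridge County: $298,455 × 0.01262 = $3,766.5021
Community College District: $298,455 × 0.0009 = $268.6095
Total = $4,870.7856

$4,870.79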